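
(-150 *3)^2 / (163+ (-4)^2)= 202500 / 179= 1131.28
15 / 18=5 / 6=0.83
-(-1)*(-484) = -484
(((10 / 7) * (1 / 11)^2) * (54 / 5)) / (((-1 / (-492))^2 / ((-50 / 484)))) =-326786400 / 102487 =-3188.56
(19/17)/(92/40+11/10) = 95/289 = 0.33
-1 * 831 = -831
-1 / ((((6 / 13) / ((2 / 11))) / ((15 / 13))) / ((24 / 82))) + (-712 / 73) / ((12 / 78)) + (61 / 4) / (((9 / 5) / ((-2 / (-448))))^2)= -34003271247017 / 535230001152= -63.53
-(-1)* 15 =15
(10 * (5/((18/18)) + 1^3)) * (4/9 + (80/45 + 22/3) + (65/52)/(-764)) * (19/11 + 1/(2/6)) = 2709.84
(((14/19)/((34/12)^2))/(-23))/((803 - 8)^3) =-56/7050796110375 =-0.00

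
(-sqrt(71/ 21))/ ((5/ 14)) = -2 * sqrt(1491)/ 15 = -5.15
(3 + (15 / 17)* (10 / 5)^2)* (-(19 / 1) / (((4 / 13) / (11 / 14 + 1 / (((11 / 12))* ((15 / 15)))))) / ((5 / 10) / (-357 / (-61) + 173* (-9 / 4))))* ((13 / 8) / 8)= 566828078193 / 4809728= 117850.34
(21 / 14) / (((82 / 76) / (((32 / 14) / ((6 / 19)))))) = 2888 / 287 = 10.06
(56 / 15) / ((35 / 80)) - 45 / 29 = 3037 / 435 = 6.98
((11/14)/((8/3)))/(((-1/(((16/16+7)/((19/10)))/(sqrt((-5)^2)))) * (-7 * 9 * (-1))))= -11/2793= -0.00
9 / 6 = 1.50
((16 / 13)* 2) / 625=32 / 8125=0.00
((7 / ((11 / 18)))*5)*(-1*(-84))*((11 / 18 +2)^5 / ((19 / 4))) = 56189526715 / 457083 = 122930.69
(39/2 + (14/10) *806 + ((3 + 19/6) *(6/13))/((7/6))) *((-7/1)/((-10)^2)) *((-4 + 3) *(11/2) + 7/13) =135038361/338000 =399.52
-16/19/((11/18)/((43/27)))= -1376/627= -2.19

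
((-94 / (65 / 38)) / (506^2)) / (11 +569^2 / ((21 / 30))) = -0.00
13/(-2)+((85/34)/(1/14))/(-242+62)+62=1991/36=55.31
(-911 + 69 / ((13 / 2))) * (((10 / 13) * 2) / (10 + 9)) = -234100 / 3211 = -72.91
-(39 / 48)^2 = -169 / 256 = -0.66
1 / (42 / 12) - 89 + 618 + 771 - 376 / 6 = 25990 / 21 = 1237.62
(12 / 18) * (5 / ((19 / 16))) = 2.81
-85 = -85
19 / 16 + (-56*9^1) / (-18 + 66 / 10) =45.40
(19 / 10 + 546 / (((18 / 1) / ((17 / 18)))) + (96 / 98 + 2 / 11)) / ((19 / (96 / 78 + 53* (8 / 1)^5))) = 2741754646112 / 945945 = 2898429.24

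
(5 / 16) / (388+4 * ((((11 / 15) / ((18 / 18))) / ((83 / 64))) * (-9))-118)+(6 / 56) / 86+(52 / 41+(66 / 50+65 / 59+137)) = 4245231674036489 / 30173833855200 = 140.69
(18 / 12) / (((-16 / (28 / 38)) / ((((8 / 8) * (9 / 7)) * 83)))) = -2241 / 304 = -7.37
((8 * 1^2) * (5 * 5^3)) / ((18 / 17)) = 42500 / 9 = 4722.22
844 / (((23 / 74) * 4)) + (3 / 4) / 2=124981 / 184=679.24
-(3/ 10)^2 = -9/ 100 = -0.09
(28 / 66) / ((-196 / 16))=-8 / 231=-0.03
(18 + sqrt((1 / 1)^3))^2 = 361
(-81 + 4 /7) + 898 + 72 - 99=5534 /7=790.57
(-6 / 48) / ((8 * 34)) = -1 / 2176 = -0.00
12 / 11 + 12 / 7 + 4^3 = 66.81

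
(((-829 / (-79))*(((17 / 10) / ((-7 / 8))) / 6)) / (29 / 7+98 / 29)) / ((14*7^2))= -408697 / 620656785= -0.00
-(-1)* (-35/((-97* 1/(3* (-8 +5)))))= -315/97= -3.25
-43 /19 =-2.26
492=492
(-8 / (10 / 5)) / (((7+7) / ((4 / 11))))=-8 / 77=-0.10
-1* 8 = -8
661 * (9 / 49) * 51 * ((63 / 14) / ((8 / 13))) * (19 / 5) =674455977 / 3920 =172055.10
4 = 4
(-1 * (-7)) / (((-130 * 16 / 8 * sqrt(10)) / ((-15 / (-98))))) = -3 * sqrt(10) / 7280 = -0.00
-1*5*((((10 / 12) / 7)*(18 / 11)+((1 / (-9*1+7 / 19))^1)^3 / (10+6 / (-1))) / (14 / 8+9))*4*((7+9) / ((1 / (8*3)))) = -138.89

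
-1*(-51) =51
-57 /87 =-19 /29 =-0.66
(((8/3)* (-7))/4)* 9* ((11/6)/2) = -38.50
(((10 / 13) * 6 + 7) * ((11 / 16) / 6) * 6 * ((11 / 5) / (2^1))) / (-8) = -18271 / 16640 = -1.10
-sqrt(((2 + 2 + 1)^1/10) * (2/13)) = -sqrt(13)/13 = -0.28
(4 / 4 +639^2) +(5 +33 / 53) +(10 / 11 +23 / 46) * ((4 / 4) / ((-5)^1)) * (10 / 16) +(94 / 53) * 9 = 3809027317 / 9328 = 408343.41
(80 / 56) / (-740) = -1 / 518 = -0.00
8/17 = 0.47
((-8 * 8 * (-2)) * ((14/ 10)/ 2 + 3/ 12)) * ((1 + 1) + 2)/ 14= 1216/ 35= 34.74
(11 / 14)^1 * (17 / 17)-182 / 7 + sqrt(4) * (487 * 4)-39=53645 / 14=3831.79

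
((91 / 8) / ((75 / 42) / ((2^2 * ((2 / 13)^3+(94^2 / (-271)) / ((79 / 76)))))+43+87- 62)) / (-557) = -187939628968 / 625662534438379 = -0.00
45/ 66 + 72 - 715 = -14131/ 22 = -642.32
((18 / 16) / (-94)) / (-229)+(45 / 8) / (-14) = -30267 / 75341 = -0.40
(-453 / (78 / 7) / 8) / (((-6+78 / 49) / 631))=727.42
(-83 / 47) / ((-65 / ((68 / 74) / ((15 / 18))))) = 0.03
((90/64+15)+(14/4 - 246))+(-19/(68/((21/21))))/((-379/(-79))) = -46627113/206176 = -226.15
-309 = -309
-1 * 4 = -4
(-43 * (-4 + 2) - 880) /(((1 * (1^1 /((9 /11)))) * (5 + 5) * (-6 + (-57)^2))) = -0.02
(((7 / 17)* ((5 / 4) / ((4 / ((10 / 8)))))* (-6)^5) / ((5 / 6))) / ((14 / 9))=-32805 / 34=-964.85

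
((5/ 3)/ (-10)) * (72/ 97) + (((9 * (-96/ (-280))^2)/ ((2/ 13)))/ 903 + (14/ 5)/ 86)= -2987839/ 35766325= -0.08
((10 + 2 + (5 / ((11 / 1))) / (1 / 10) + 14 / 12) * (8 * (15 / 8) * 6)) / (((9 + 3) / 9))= 52605 / 44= 1195.57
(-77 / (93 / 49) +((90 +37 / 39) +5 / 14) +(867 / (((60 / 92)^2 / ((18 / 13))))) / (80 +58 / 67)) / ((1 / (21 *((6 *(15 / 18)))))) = 1558231449 / 173290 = 8992.04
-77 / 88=-7 / 8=-0.88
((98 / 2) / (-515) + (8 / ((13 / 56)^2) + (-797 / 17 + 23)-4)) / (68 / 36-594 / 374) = 1604250657 / 4003610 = 400.70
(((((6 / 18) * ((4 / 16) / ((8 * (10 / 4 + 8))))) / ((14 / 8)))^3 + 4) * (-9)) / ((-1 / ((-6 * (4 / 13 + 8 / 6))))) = -43912253954 / 123884397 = -354.46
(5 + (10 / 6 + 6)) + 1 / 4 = 155 / 12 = 12.92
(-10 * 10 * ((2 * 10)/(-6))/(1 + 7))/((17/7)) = 875/51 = 17.16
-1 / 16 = -0.06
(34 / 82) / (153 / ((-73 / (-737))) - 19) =1241 / 4566334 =0.00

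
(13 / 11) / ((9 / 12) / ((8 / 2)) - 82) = -208 / 14399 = -0.01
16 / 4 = 4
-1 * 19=-19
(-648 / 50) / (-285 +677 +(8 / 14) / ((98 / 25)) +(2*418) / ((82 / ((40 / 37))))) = -28097874 / 874085675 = -0.03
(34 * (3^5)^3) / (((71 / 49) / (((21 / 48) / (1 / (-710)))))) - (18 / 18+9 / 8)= -836684767187 / 8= -104585595898.38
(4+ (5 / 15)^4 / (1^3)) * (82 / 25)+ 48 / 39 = 15154 / 1053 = 14.39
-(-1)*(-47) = -47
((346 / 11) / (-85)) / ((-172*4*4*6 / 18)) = 0.00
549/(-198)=-61/22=-2.77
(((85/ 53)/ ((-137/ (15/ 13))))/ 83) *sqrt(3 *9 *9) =-11475 *sqrt(3)/ 7834619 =-0.00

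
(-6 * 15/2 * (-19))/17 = 855/17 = 50.29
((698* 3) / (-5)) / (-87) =698 / 145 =4.81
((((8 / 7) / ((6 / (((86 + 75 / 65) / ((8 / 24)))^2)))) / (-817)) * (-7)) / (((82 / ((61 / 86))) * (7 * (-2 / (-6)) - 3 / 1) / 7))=-4933216827 / 486845398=-10.13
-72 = -72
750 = 750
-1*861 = -861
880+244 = 1124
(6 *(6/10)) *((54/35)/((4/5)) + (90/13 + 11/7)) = 37.52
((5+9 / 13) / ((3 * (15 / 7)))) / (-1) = -518 / 585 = -0.89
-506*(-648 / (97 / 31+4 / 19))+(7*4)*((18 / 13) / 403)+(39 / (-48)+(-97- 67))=16161437785275 / 164881808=98018.32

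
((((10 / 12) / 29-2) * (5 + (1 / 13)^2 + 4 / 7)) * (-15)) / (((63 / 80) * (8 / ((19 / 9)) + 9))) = 175506800 / 10718487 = 16.37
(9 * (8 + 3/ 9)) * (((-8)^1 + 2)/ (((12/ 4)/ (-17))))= 2550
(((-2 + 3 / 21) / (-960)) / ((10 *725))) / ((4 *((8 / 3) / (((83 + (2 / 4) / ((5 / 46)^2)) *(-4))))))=-40729 / 3248000000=-0.00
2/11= 0.18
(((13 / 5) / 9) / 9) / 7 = 13 / 2835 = 0.00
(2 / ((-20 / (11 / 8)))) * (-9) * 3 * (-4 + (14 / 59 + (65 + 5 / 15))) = 539451 / 2360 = 228.58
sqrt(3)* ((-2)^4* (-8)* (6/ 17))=-768* sqrt(3)/ 17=-78.25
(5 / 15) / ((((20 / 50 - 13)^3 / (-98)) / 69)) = 5750 / 5103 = 1.13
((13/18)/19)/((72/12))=13/2052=0.01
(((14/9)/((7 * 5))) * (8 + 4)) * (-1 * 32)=-256/15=-17.07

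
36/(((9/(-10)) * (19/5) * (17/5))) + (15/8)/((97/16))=-2.79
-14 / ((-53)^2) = -14 / 2809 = -0.00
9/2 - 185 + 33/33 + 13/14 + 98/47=-58064/329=-176.49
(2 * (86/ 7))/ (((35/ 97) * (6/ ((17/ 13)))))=141814/ 9555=14.84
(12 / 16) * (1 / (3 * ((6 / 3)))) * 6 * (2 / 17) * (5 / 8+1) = 39 / 272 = 0.14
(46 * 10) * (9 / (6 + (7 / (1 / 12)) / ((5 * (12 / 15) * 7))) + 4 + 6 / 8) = 2645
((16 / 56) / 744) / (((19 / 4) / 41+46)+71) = 41 / 12503757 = 0.00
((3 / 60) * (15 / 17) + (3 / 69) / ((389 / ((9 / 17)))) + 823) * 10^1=147275525 / 17894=8230.44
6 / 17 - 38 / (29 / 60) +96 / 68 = -37890 / 493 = -76.86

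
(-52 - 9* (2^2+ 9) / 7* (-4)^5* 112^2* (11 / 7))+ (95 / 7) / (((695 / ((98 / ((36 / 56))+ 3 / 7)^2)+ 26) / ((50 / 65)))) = 74126308076713389306 / 219712096331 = 337379276.40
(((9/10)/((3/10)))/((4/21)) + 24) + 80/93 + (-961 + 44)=-326017/372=-876.39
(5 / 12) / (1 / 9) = 15 / 4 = 3.75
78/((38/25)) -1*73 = -412/19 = -21.68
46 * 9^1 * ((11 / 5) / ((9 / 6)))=3036 / 5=607.20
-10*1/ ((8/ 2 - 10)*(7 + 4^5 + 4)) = 1/ 621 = 0.00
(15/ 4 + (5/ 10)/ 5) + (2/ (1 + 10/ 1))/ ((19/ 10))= 16493/ 4180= 3.95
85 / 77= 1.10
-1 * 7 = -7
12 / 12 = 1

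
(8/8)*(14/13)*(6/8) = 21/26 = 0.81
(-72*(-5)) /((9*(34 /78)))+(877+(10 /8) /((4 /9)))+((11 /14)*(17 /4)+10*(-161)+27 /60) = -6041711 /9520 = -634.63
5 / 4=1.25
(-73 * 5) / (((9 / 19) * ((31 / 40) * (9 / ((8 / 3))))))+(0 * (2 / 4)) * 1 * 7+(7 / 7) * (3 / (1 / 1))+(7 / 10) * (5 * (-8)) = -319.60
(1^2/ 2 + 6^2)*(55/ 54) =4015/ 108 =37.18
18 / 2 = 9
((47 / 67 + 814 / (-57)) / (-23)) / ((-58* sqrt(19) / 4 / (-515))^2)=55017213100 / 1403547423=39.20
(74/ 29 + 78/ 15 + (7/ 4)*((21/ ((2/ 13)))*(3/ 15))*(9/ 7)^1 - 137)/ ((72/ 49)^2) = -12593245/ 400896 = -31.41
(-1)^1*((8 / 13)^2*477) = -30528 / 169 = -180.64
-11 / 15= -0.73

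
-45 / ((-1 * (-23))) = -45 / 23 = -1.96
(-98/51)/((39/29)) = -2842/1989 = -1.43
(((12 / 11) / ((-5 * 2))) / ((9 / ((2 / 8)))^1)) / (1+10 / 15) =-1 / 550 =-0.00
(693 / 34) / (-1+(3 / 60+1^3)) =6930 / 17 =407.65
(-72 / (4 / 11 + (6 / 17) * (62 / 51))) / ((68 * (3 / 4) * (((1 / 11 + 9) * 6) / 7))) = -2057 / 9000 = -0.23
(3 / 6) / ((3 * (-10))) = -1 / 60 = -0.02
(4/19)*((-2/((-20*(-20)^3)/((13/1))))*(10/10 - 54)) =689/380000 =0.00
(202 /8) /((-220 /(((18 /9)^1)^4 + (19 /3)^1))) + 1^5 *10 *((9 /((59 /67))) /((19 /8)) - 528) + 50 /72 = -46512060721 /8878320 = -5238.84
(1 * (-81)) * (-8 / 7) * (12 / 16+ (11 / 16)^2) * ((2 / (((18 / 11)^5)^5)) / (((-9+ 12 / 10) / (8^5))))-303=-12181220418401293366913073523999 / 39642433235601535781906300928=-307.28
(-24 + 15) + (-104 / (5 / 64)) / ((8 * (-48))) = -5.53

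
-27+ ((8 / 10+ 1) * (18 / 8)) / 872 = -470799 / 17440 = -27.00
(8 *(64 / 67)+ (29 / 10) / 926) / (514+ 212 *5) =4743063 / 976541080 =0.00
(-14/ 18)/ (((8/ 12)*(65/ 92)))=-322/ 195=-1.65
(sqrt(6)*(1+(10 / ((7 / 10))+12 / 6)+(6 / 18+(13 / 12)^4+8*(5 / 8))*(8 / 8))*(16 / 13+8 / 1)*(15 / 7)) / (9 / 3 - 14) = -87078175*sqrt(6) / 2018016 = -105.70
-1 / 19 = -0.05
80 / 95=16 / 19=0.84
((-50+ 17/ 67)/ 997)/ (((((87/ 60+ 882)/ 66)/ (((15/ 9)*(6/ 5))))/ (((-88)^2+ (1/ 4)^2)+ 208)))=-1044345555/ 17615993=-59.28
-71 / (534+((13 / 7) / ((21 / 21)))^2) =-3479 / 26335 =-0.13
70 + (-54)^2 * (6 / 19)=18826 / 19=990.84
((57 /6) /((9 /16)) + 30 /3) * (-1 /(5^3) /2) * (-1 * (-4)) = -484 /1125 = -0.43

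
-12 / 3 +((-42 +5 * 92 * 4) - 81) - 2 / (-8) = 6853 / 4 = 1713.25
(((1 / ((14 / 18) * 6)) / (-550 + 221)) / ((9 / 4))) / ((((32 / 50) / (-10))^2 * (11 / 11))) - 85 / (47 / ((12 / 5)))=-4.41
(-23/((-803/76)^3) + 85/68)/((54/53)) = 46450859377/37280277144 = 1.25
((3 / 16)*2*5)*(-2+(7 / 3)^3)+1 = 1517 / 72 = 21.07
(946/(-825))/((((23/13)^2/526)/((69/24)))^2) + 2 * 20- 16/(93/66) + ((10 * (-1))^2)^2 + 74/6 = -2534592029597/9839400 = -257596.20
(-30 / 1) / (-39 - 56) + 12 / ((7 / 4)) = 954 / 133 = 7.17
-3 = -3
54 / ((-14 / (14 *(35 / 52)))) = -945 / 26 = -36.35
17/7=2.43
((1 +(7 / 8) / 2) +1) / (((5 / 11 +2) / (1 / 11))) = 13 / 144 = 0.09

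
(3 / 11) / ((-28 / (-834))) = 1251 / 154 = 8.12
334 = 334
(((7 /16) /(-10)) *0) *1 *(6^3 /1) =0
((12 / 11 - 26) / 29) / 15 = -274 / 4785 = -0.06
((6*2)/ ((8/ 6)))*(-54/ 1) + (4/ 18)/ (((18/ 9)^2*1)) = -8747/ 18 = -485.94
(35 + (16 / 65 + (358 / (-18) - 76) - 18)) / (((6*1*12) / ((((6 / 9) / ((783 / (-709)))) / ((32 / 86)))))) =701292461 / 395759520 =1.77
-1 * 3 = -3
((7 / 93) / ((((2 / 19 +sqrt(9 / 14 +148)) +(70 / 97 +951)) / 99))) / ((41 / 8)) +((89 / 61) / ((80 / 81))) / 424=567749977890275878443 / 113280363853146584199040 - 6277007352* sqrt(29134) / 54748088005116467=0.00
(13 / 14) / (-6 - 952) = -13 / 13412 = -0.00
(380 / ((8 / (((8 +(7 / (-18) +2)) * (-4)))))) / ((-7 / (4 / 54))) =32870 / 1701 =19.32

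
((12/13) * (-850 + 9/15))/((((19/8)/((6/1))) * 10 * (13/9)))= -137.13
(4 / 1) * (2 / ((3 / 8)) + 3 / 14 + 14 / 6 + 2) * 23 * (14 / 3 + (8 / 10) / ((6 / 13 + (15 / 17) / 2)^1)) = 42295804 / 8379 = 5047.83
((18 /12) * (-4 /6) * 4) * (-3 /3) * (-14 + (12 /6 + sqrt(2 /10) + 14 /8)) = -41 + 4 * sqrt(5) /5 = -39.21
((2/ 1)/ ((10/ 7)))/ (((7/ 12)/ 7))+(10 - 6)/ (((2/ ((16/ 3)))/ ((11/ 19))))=22.98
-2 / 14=-1 / 7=-0.14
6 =6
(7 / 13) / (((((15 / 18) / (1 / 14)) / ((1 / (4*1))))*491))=3 / 127660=0.00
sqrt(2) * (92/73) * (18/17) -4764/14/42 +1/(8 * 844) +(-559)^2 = 312474.79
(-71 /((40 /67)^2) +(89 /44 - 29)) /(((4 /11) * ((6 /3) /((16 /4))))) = -3980709 /3200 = -1243.97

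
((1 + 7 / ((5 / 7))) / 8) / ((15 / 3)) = 27 / 100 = 0.27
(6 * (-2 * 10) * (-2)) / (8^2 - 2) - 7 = -97 / 31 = -3.13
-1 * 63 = -63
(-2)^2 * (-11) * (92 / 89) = -4048 / 89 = -45.48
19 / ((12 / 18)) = 57 / 2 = 28.50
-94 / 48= -47 / 24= -1.96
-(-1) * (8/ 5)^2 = 64/ 25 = 2.56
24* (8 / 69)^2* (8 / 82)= 2048 / 65067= 0.03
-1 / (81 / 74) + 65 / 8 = 4673 / 648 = 7.21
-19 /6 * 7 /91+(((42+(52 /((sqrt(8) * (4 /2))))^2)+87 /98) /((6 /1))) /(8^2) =10781 /122304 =0.09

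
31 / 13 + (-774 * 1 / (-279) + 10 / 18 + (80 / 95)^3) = 157015826 / 24877593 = 6.31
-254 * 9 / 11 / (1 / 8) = -18288 / 11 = -1662.55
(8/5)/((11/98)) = 784/55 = 14.25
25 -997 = -972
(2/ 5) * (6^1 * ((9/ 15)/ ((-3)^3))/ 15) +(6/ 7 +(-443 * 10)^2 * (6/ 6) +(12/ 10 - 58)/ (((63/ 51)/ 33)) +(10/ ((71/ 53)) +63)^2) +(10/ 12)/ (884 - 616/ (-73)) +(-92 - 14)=19628242.77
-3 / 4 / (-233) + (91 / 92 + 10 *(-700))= -37507682 / 5359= -6999.01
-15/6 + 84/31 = 13/62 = 0.21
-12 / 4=-3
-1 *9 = -9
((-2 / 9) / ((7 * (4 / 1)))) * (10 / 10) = -0.01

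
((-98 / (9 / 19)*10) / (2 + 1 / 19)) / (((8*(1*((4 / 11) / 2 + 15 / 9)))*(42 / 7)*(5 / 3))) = -194579 / 28548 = -6.82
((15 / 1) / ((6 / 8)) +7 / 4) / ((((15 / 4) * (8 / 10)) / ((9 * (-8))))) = -522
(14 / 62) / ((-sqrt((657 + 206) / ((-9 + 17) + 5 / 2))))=-7 *sqrt(36246) / 53506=-0.02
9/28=0.32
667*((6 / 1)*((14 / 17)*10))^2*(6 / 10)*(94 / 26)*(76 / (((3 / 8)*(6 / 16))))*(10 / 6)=11954552422400 / 3757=3181941022.73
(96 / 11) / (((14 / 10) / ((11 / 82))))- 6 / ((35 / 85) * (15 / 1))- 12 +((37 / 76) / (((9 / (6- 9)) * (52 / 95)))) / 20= -43518439 / 3581760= -12.15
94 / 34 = 47 / 17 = 2.76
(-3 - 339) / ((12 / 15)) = -855 / 2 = -427.50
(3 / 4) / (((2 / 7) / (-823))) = -17283 / 8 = -2160.38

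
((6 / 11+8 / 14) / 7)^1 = 0.16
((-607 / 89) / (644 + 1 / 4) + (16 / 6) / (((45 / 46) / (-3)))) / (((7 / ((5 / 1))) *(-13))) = 28170388 / 62613369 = 0.45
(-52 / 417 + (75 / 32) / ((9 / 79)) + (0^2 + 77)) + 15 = 1500509 / 13344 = 112.45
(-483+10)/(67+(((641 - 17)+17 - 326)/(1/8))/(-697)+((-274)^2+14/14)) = -29971/4761168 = -0.01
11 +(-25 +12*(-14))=-182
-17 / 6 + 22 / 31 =-395 / 186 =-2.12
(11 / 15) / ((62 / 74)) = 407 / 465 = 0.88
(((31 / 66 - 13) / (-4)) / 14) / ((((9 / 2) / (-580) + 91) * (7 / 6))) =119915 / 56891989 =0.00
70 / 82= 35 / 41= 0.85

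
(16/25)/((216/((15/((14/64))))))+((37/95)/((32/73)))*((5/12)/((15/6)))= 26909/76608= 0.35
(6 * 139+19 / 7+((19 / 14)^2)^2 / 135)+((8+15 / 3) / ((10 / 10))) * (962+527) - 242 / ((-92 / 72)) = 2431334075783 / 119281680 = 20383.13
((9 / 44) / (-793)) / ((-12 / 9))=27 / 139568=0.00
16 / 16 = 1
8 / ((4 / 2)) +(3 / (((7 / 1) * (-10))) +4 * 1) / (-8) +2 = 3083 / 560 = 5.51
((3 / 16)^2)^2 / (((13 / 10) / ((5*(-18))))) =-18225 / 212992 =-0.09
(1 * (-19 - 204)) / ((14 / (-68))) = 7582 / 7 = 1083.14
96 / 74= 48 / 37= 1.30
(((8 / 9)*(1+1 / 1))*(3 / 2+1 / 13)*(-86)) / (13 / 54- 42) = 4128 / 715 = 5.77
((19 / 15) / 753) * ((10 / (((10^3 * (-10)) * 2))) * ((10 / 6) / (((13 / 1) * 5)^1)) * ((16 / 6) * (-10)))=19 / 33037875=0.00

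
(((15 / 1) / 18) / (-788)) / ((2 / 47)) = -235 / 9456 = -0.02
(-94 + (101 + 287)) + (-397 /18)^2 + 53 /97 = 24545077 /31428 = 780.99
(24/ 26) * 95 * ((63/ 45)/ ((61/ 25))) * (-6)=-239400/ 793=-301.89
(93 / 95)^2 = 8649 / 9025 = 0.96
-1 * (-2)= 2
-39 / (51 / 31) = -403 / 17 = -23.71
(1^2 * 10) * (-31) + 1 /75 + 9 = -22574 /75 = -300.99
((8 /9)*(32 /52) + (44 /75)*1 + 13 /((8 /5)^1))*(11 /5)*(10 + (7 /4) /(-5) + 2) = 555281639 /2340000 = 237.30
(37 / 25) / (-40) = -37 / 1000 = -0.04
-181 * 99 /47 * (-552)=9891288 /47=210452.94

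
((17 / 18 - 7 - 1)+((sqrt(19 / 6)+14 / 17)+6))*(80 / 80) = -71 / 306+sqrt(114) / 6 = 1.55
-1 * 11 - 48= -59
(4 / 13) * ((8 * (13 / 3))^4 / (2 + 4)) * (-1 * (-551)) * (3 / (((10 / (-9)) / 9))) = -4958400512 / 5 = -991680102.40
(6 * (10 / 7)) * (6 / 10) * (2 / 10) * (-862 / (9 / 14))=-6896 / 5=-1379.20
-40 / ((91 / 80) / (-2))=6400 / 91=70.33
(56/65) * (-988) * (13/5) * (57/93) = -1051232/775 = -1356.43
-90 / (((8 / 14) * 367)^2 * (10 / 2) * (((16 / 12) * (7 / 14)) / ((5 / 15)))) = -441 / 2155024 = -0.00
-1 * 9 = -9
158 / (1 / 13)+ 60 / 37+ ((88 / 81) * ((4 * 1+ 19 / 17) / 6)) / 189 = 19794369886 / 9629361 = 2055.63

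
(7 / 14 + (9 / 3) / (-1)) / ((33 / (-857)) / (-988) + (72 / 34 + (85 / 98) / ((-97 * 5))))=-171038748790 / 144760197299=-1.18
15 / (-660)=-1 / 44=-0.02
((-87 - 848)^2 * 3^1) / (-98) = -2622675 / 98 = -26761.99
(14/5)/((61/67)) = 3.08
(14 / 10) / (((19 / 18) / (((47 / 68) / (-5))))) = -2961 / 16150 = -0.18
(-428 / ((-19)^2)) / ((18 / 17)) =-3638 / 3249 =-1.12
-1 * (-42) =42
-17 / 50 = -0.34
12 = 12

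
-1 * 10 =-10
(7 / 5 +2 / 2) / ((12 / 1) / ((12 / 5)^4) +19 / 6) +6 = 203646 / 30485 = 6.68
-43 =-43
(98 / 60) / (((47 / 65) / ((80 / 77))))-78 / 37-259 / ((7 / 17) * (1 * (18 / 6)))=-12018439 / 57387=-209.43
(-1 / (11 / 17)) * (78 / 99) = -442 / 363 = -1.22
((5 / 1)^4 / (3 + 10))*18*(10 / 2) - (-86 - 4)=57420 / 13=4416.92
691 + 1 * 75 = 766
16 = 16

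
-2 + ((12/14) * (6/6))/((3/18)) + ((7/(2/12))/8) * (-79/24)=-3167/224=-14.14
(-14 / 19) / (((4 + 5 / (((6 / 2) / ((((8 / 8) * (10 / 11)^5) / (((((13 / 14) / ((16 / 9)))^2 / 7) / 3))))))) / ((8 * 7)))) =-0.49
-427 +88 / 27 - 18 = -11927 / 27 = -441.74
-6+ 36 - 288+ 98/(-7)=-272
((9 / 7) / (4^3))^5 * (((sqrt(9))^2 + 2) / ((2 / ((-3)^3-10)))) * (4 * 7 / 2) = -24032943 / 2578054119424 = -0.00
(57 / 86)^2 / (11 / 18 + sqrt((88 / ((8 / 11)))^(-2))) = 186219 / 262558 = 0.71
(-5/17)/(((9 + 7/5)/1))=-25/884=-0.03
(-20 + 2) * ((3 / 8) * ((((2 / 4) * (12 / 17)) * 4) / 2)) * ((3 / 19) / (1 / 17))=-243 / 19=-12.79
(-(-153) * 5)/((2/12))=4590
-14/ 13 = -1.08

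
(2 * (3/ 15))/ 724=1/ 1810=0.00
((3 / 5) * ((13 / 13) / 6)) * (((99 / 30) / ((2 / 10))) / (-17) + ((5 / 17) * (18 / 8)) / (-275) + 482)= 1799041 / 37400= 48.10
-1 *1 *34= -34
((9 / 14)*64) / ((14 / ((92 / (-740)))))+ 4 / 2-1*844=-7636042 / 9065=-842.37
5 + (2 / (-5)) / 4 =49 / 10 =4.90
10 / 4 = 5 / 2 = 2.50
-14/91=-2/13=-0.15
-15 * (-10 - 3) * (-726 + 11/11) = -141375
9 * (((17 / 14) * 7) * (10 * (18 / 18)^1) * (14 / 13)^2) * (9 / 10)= 134946 / 169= 798.50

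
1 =1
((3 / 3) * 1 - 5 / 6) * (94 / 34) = 47 / 102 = 0.46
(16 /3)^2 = 256 /9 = 28.44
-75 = -75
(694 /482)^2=120409 /58081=2.07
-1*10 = -10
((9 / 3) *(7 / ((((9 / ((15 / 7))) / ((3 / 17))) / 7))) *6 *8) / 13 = 5040 / 221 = 22.81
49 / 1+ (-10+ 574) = 613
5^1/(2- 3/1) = -5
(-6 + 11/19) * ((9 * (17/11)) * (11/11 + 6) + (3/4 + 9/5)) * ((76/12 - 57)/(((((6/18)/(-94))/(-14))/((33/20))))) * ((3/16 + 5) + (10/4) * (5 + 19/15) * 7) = 4106469120411/200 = 20532345602.06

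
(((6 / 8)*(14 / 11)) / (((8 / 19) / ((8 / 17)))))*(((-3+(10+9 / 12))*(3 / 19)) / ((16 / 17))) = 1953 / 1408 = 1.39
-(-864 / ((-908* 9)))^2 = -576 / 51529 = -0.01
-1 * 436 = -436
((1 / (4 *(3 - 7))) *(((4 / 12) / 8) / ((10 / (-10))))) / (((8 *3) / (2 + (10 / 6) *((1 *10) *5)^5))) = 781250003 / 13824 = 56514.03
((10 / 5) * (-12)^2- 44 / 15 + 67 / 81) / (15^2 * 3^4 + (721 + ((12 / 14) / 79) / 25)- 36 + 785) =320151055 / 22054953861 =0.01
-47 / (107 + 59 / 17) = -799 / 1878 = -0.43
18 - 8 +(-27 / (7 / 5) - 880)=-6225 / 7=-889.29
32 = 32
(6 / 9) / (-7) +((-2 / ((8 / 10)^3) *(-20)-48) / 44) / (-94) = -71237 / 694848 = -0.10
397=397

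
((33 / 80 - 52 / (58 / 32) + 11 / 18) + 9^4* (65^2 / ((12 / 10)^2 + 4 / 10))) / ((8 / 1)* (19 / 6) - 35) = -7234965438659 / 4642320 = -1558480.55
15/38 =0.39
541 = 541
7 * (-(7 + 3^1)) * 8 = -560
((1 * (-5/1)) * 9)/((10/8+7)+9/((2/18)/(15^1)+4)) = -32460/7571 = -4.29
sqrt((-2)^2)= 2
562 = 562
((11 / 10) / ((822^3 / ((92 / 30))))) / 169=253 / 7039850243400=0.00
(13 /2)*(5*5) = 325 /2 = 162.50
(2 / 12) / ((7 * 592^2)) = 0.00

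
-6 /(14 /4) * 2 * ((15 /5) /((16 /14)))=-9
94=94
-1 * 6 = -6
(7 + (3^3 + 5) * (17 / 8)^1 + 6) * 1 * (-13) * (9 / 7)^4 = -6908733 / 2401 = -2877.44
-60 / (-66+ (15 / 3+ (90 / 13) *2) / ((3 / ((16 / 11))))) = 12870 / 12197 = 1.06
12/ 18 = 2/ 3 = 0.67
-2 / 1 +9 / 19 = -29 / 19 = -1.53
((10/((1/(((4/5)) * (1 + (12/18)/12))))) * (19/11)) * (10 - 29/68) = 78337/561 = 139.64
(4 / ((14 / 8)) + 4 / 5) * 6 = 648 / 35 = 18.51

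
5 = 5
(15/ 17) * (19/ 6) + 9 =401/ 34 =11.79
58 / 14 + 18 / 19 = 677 / 133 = 5.09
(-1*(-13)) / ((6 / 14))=91 / 3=30.33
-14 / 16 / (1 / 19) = -133 / 8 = -16.62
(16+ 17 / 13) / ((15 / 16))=240 / 13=18.46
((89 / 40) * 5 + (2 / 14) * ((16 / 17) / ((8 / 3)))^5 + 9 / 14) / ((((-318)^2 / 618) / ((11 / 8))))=1060202451143 / 10720760905344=0.10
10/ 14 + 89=628/ 7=89.71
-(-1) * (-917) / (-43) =917 / 43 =21.33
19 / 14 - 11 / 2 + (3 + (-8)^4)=28664 / 7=4094.86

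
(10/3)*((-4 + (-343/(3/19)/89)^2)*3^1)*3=421861330/23763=17752.86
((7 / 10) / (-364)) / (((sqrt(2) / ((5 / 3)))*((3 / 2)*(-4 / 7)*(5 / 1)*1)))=7*sqrt(2) / 18720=0.00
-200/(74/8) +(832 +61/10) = 816.48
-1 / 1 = -1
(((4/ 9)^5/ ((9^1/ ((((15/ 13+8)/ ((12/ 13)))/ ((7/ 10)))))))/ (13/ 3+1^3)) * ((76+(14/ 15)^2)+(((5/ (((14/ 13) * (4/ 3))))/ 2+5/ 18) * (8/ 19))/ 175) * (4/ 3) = 11680473152/ 22264720695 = 0.52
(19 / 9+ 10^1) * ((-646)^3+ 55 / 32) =-940316436373 / 288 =-3264987626.30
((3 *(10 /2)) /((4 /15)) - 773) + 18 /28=-20051 /28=-716.11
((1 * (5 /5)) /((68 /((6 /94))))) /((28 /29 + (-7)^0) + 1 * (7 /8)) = 0.00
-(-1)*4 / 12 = 1 / 3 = 0.33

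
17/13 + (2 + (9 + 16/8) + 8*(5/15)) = 662/39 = 16.97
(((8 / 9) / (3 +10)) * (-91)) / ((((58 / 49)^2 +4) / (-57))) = 319333 / 4863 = 65.67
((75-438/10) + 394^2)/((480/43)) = 2086403/150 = 13909.35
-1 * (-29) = 29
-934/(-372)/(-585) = -467/108810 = -0.00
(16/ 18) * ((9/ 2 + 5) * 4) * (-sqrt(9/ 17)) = -304 * sqrt(17)/ 51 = -24.58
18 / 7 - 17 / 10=61 / 70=0.87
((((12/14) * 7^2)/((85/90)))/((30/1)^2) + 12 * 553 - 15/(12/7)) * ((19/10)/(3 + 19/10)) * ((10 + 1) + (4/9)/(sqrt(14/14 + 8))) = 1314950879/45900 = 28648.17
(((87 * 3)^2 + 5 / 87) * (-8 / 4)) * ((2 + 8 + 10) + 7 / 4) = -2963266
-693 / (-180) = 77 / 20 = 3.85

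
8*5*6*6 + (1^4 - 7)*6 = 1404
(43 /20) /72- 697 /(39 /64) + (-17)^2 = -16001201 /18720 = -854.77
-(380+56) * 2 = -872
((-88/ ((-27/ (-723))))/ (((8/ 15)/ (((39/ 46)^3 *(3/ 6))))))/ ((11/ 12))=-71479395/ 48668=-1468.71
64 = 64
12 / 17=0.71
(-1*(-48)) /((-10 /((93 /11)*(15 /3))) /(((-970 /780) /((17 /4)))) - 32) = -144336 /93793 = -1.54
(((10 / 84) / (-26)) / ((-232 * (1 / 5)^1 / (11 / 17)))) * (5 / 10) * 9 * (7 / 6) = 275 / 820352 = 0.00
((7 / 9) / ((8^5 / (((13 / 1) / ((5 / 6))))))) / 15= 91 / 3686400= 0.00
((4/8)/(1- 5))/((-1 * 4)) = 0.03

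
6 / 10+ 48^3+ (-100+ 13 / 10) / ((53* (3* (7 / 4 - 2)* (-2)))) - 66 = 5857844 / 53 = 110525.36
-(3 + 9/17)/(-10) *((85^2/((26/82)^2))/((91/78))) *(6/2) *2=154315800/1183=130444.46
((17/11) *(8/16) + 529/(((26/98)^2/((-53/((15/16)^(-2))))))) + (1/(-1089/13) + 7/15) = -82471250774681/235572480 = -350088.65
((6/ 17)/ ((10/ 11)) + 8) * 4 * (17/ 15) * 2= 5704/ 75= 76.05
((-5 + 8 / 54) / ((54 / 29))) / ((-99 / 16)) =30392 / 72171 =0.42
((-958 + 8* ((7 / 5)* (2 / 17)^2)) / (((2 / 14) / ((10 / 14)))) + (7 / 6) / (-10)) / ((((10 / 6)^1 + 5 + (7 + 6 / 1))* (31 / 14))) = -581330281 / 5285810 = -109.98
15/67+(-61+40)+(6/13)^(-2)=-38789/2412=-16.08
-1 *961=-961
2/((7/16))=32/7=4.57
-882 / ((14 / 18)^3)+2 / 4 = -26237 / 14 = -1874.07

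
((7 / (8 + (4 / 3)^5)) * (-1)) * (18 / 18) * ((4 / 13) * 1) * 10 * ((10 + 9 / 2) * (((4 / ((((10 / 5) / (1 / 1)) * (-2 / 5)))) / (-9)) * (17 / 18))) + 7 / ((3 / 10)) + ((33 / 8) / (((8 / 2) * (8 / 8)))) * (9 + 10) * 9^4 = 8503771009 / 66144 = 128564.51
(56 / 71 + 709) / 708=50395 / 50268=1.00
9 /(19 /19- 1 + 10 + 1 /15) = 135 /151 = 0.89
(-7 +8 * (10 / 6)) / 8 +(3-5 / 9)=3.24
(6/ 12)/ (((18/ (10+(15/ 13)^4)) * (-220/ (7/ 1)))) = -470729/ 45240624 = -0.01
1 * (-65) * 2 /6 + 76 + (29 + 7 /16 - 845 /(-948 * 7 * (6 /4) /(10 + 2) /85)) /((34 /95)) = 113871857 /300832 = 378.52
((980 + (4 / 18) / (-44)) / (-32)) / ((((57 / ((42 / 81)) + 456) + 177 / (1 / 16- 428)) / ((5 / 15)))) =-0.02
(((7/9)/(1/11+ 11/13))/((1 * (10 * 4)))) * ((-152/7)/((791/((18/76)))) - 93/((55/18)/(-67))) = 448512181/10599400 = 42.31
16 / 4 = 4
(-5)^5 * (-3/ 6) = 1562.50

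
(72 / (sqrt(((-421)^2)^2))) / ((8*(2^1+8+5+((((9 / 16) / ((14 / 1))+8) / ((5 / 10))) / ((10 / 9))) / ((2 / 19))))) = 6720 / 20180128537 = 0.00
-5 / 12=-0.42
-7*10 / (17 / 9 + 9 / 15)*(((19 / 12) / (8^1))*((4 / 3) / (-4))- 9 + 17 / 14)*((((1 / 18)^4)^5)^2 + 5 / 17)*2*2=321561241126369618106996845542029280767967009165023815325 / 1237733482806712242846869909987033926251228374149103616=259.80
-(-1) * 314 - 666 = -352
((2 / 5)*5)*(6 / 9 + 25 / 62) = 199 / 93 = 2.14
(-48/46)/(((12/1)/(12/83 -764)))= 126800/1909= 66.42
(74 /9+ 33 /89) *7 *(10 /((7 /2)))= 137660 /801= 171.86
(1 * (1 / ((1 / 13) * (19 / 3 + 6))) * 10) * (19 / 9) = 2470 / 111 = 22.25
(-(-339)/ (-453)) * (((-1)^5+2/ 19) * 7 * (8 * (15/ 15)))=107576/ 2869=37.50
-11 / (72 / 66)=-121 / 12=-10.08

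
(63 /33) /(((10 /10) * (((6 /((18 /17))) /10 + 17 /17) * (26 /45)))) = 14175 /6721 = 2.11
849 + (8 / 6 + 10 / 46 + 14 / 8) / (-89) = 20853925 / 24564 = 848.96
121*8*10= 9680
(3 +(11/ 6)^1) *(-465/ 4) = -4495/ 8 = -561.88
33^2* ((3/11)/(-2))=-297/2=-148.50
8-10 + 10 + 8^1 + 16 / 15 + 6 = 346 / 15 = 23.07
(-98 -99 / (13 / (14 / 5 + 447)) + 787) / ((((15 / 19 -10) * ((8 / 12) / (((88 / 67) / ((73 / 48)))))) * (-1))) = -1647093888 / 4279625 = -384.87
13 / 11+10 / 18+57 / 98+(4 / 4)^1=32201 / 9702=3.32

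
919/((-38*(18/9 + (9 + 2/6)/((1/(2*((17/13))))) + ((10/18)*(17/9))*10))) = -967707/1476680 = -0.66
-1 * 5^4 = -625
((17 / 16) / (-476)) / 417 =-1 / 186816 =-0.00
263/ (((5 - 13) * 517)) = -263/ 4136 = -0.06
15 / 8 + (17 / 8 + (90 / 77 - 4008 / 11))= -27658 / 77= -359.19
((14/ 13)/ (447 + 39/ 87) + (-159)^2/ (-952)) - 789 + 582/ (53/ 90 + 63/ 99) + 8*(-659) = -34165841107353/ 6087401684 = -5612.55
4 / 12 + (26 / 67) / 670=22484 / 67335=0.33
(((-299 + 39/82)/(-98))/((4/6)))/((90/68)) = 59449/17220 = 3.45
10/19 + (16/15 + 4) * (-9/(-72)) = 661/570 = 1.16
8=8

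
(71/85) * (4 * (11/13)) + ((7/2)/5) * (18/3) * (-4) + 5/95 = -58451/4199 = -13.92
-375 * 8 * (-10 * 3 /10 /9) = 1000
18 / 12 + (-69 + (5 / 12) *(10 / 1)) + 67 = 11 / 3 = 3.67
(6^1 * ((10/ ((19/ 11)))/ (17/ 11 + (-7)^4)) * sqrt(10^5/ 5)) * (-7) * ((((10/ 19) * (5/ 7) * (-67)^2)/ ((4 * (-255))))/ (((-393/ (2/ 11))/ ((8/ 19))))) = -987580000 * sqrt(2)/ 302765636253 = -0.00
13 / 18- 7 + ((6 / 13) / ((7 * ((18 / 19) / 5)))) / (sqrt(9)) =-10093 / 1638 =-6.16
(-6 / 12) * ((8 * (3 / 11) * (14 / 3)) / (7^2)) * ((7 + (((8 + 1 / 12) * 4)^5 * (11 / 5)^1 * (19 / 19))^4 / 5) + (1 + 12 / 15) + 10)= -636935437983240527706005259645194505203038328 / 839007496490625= -759153452915968780413742700000.00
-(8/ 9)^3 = -512/ 729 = -0.70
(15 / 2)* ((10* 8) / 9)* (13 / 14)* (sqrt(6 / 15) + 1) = 260* sqrt(10) / 21 + 1300 / 21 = 101.06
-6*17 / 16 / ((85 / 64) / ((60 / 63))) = -4.57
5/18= 0.28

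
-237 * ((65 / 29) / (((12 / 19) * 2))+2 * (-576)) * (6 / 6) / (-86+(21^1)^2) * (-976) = -749467.54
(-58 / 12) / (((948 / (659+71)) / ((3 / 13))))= -10585 / 12324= -0.86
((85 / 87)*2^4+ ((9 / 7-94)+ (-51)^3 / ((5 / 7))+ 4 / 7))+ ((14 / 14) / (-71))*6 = -40166435618 / 216195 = -185788.00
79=79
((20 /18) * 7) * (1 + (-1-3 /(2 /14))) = -490 /3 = -163.33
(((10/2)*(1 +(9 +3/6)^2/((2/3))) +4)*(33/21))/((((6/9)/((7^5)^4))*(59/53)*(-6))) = -618036698055746440317/32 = -19313646814242076259.91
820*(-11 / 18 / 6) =-2255 / 27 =-83.52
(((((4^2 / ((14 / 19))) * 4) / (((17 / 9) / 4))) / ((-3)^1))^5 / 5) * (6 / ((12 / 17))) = -10336990828311871488 / 7018687235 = -1472781231.33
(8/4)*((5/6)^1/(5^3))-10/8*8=-749/75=-9.99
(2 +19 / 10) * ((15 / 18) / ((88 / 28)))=1.03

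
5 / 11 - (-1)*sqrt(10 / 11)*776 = 5 / 11 + 776*sqrt(110) / 11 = 740.34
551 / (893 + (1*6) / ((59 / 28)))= 32509 / 52855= 0.62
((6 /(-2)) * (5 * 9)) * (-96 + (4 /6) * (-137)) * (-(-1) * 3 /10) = 7587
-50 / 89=-0.56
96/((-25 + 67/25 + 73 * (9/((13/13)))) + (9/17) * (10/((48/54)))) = 54400/363027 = 0.15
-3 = -3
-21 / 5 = -4.20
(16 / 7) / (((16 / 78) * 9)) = 26 / 21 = 1.24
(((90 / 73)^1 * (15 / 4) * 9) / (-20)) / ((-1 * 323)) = 1215 / 188632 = 0.01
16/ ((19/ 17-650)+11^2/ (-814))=-20128/ 816481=-0.02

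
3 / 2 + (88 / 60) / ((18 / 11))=647 / 270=2.40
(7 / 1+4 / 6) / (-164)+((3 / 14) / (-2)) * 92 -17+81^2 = 22503427 / 3444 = 6534.10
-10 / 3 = -3.33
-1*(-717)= 717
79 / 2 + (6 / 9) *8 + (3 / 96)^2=137731 / 3072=44.83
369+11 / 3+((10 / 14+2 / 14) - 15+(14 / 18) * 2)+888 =78629 / 63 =1248.08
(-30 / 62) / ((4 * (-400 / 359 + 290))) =-359 / 857336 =-0.00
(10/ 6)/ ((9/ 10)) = 50/ 27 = 1.85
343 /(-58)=-5.91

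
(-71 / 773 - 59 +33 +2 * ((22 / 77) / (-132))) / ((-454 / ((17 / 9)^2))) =673342834 / 3283237881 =0.21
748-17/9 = 6715/9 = 746.11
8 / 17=0.47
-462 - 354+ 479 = -337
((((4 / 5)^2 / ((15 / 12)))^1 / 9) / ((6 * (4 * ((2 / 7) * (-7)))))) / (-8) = 1 / 6750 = 0.00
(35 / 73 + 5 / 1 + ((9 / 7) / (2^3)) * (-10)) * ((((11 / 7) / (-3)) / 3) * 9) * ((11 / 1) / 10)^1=-191543 / 28616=-6.69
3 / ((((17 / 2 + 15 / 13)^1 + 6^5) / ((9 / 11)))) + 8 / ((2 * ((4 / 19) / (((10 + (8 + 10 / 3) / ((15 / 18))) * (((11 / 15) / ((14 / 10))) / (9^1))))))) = 54915464804 / 2104228665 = 26.10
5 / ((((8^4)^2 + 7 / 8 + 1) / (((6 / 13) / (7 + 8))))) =16 / 1744830659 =0.00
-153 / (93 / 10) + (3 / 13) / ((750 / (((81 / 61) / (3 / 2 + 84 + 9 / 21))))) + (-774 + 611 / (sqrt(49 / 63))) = -974012553141 / 1232222875 + 1833*sqrt(7) / 7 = -97.64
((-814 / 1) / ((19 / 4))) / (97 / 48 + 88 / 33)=-52096 / 1425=-36.56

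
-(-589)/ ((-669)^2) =589/ 447561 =0.00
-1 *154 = -154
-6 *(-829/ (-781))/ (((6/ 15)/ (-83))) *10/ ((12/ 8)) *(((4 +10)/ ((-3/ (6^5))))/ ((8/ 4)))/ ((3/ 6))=-249686841600/ 781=-319701461.72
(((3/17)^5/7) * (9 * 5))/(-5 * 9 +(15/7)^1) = -729/28397140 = -0.00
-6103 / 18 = -339.06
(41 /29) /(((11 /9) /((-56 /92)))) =-0.70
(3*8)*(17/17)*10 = 240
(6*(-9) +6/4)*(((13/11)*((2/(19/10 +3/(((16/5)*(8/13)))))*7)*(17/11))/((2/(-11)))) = 2156.72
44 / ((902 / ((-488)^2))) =476288 / 41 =11616.78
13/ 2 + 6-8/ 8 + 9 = 41/ 2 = 20.50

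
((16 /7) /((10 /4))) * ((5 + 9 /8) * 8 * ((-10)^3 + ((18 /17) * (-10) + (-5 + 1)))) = -3863552 /85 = -45453.55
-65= -65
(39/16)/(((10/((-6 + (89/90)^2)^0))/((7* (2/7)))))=39/80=0.49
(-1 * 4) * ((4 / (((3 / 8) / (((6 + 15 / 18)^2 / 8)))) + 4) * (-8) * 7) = 400736 / 27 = 14842.07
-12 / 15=-0.80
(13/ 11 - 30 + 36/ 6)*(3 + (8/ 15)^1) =-13303/ 165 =-80.62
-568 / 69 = -8.23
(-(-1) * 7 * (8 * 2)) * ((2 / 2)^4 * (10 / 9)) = 1120 / 9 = 124.44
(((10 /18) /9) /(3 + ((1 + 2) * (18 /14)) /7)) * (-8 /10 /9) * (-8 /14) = 56 /63423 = 0.00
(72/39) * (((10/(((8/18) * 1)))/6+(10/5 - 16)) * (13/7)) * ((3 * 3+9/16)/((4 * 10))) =-18819/2240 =-8.40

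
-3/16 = -0.19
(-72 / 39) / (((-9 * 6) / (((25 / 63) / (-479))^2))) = 2500 / 106546205493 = 0.00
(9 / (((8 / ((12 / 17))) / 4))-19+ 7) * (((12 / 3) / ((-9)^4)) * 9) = -200 / 4131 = -0.05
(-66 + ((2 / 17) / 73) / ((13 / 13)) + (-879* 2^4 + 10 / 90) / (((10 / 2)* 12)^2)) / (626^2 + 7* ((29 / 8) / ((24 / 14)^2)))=-899446136 / 5042257324731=-0.00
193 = 193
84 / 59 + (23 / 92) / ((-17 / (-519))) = 36333 / 4012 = 9.06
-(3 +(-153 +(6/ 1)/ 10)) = 747/ 5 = 149.40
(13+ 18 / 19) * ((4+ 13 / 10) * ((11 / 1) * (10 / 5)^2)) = 61798 / 19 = 3252.53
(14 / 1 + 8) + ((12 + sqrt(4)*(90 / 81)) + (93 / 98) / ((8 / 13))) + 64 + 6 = 760385 / 7056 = 107.76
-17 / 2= -8.50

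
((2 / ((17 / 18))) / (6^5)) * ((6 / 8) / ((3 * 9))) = 1 / 132192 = 0.00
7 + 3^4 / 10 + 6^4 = 13111 / 10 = 1311.10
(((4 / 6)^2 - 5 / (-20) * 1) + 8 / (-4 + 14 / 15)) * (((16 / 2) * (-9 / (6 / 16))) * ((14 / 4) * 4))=355040 / 69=5145.51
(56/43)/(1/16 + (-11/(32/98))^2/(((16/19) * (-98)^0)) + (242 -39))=229376/273120649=0.00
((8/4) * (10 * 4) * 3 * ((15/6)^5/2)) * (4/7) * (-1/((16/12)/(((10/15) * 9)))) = -421875/14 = -30133.93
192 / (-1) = -192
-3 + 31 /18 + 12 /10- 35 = -3157 /90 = -35.08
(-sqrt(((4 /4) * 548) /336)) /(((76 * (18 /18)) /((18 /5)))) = -3 * sqrt(2877) /2660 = -0.06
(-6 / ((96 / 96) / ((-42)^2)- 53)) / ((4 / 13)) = 34398 / 93491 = 0.37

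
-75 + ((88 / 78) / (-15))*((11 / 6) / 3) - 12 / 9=-402137 / 5265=-76.38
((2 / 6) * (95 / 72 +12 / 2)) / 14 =527 / 3024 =0.17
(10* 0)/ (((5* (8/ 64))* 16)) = 0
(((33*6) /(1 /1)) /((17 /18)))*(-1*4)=-14256 /17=-838.59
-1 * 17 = -17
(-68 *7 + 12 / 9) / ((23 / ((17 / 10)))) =-12104 / 345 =-35.08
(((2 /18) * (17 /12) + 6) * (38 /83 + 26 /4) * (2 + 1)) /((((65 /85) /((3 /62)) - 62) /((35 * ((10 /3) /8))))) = -40088125 /988032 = -40.57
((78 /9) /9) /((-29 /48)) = -416 /261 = -1.59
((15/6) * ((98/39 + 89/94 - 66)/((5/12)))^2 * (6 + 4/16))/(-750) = -52566108529/111996300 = -469.36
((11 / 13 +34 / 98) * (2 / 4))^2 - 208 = -84255552 / 405769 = -207.64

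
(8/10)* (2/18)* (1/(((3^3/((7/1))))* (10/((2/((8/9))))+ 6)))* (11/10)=77/31725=0.00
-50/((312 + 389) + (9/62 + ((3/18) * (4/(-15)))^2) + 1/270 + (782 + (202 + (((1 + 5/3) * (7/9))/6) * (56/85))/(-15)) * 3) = -0.02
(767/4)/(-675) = -767/2700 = -0.28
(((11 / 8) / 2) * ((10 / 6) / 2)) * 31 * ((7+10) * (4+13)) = 492745 / 96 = 5132.76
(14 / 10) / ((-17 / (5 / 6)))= -7 / 102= -0.07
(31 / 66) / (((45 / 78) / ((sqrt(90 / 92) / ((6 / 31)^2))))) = 387283*sqrt(230) / 273240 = 21.50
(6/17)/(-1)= -6/17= -0.35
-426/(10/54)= -11502/5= -2300.40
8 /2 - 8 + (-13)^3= -2201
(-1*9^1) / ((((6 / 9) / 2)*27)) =-1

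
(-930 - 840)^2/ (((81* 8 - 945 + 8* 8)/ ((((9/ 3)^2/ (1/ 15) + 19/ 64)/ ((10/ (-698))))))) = 473379780195/ 3728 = 126979554.77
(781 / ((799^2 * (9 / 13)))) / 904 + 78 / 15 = 135044844701 / 25970152680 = 5.20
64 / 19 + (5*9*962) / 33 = 1315.19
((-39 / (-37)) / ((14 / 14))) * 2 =78 / 37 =2.11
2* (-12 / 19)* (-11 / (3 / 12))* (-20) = -21120 / 19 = -1111.58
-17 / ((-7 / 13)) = 221 / 7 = 31.57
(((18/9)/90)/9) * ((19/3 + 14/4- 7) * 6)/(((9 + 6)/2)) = 34/6075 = 0.01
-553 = -553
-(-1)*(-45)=-45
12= 12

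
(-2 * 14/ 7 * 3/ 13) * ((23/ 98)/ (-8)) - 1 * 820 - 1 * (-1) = -2086743/ 2548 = -818.97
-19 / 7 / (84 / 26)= -247 / 294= -0.84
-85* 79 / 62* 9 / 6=-162.46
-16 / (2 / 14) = -112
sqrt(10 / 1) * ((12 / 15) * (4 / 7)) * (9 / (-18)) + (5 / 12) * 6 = 5 / 2- 8 * sqrt(10) / 35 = 1.78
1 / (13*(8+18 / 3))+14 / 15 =2563 / 2730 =0.94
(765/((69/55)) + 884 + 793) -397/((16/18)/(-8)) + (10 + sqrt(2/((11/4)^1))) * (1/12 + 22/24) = 2 * sqrt(22)/11 + 135005/23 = 5870.64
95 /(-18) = -95 /18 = -5.28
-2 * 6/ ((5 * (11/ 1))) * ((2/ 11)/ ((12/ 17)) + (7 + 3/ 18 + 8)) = -2036/ 605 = -3.37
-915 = -915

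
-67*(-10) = 670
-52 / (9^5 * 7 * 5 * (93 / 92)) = -4784 / 192204495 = -0.00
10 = 10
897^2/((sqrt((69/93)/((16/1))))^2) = 17351568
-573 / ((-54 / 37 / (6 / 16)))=7067 / 48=147.23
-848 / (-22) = 424 / 11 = 38.55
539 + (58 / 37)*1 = 20001 / 37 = 540.57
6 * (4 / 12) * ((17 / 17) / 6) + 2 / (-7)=1 / 21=0.05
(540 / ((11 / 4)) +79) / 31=3029 / 341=8.88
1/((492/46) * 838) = 23/206148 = 0.00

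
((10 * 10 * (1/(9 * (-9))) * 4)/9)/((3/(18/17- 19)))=122000/37179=3.28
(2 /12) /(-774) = -1 /4644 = -0.00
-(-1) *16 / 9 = 16 / 9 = 1.78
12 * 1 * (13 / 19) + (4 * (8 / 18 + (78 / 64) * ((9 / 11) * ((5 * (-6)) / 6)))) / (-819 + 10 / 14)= 709619327 / 86194944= 8.23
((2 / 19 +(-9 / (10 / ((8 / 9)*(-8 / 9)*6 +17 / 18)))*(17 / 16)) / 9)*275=3747425 / 32832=114.14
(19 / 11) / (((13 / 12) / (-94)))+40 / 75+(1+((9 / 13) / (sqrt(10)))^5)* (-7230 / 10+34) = -1798241 / 2145-3129597* sqrt(10) / 28561000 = -838.69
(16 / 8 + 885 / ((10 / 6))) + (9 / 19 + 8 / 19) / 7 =70906 / 133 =533.13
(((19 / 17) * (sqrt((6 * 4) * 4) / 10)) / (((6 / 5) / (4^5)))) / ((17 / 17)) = 19456 * sqrt(6) / 51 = 934.46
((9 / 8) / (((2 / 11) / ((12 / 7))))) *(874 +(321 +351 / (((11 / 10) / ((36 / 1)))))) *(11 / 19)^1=41432985 / 532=77881.55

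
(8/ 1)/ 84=2/ 21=0.10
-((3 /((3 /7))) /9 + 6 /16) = -83 /72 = -1.15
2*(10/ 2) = 10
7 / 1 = 7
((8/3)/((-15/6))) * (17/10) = -136/75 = -1.81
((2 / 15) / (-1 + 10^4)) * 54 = 4 / 5555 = 0.00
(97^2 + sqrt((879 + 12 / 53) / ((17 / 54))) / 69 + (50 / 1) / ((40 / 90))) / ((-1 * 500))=-19043 / 1000-21 * sqrt(571234) / 10361500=-19.04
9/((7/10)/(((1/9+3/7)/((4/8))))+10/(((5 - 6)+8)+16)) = 140760/16943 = 8.31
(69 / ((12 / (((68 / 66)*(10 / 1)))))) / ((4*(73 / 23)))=44965 / 9636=4.67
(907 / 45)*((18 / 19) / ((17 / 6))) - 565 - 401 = -1549206 / 1615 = -959.26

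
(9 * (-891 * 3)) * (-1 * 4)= 96228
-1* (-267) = 267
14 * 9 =126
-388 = -388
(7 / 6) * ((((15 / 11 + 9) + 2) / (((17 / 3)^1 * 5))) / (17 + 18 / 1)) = 4 / 275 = 0.01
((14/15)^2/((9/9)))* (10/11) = 392/495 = 0.79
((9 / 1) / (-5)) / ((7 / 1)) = -9 / 35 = -0.26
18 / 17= 1.06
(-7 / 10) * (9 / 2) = -3.15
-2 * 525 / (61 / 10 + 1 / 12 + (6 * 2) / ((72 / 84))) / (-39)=3000 / 2249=1.33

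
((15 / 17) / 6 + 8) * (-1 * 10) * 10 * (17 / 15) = -2770 / 3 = -923.33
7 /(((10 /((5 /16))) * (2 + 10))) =7 /384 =0.02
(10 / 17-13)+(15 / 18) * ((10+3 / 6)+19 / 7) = -1999 / 1428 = -1.40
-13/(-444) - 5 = -2207/444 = -4.97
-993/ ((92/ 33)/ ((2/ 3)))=-10923/ 46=-237.46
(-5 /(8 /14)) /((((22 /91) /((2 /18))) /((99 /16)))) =-3185 /128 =-24.88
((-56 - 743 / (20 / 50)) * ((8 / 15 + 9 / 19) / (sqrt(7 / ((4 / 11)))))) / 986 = -156907 * sqrt(77) / 3091110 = -0.45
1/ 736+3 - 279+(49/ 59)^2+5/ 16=-704545169/ 2562016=-275.00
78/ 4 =39/ 2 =19.50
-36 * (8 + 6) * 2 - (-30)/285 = -19150/19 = -1007.89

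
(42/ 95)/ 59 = 42/ 5605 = 0.01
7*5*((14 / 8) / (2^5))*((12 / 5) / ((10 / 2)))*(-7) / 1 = -1029 / 160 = -6.43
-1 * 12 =-12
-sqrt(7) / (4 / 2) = -sqrt(7) / 2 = -1.32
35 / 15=7 / 3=2.33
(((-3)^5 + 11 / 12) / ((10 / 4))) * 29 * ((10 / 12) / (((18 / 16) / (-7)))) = 1179430 / 81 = 14560.86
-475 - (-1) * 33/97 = -46042/97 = -474.66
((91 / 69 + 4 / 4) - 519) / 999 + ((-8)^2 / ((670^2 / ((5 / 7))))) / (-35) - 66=-25213564133321 / 379053292275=-66.52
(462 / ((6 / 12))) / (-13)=-924 / 13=-71.08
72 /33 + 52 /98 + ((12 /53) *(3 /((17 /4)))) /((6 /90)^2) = 18780862 /485639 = 38.67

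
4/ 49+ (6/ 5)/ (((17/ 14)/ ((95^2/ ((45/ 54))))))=8915324/ 833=10702.67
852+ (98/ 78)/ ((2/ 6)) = 11125/ 13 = 855.77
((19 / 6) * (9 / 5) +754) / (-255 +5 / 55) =-83567 / 28040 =-2.98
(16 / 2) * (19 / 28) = 38 / 7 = 5.43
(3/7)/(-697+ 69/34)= -102/165403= -0.00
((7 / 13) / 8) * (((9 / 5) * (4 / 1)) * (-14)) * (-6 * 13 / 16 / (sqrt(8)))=1323 * sqrt(2) / 160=11.69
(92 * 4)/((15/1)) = 368/15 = 24.53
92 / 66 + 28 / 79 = 4558 / 2607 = 1.75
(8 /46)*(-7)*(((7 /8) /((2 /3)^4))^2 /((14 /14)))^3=-232592867762172183 /25288767438848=-9197.48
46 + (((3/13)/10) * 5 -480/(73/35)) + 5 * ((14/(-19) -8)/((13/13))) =-8211527/36062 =-227.71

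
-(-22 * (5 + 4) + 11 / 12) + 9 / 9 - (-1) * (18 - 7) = 2509 / 12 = 209.08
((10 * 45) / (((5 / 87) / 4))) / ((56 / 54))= 211410 / 7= 30201.43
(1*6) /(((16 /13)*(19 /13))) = 507 /152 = 3.34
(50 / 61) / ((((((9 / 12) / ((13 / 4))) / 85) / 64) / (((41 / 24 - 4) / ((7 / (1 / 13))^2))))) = -1870000 / 349713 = -5.35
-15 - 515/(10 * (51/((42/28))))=-1123/68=-16.51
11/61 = 0.18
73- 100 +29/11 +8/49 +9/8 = -99501/4312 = -23.08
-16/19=-0.84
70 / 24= 35 / 12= 2.92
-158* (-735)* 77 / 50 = 894201 / 5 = 178840.20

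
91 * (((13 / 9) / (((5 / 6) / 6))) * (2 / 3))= 9464 / 15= 630.93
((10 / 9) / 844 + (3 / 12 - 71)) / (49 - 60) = 537407 / 83556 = 6.43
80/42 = 40/21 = 1.90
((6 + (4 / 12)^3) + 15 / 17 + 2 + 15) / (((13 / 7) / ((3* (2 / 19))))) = 153706 / 37791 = 4.07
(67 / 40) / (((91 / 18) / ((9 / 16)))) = 5427 / 29120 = 0.19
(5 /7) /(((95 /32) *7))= 32 /931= 0.03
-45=-45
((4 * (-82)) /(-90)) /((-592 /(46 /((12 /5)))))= -0.12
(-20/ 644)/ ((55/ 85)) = -85/ 1771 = -0.05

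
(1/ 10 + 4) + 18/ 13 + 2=973/ 130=7.48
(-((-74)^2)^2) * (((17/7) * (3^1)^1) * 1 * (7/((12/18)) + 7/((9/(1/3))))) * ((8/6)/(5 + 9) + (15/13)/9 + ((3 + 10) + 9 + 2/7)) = -130000727966360/2457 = -52910349192.66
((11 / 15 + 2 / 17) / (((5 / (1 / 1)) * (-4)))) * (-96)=1736 / 425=4.08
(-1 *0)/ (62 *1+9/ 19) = 0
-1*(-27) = 27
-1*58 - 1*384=-442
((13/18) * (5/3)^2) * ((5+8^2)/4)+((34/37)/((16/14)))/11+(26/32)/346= 2109878549/60835104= 34.68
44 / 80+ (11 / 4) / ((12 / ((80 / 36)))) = 143 / 135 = 1.06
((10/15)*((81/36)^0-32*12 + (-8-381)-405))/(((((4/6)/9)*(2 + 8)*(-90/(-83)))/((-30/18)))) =97691/60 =1628.18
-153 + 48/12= -149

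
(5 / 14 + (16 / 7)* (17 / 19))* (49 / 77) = 1.53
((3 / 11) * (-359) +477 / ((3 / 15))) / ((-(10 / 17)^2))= -3635331 / 550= -6609.69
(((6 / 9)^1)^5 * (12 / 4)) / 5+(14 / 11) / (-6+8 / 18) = -3343 / 22275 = -0.15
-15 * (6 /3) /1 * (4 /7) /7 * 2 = -240 /49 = -4.90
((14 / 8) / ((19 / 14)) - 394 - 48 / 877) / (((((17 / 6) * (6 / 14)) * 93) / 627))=-1007875715 / 462179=-2180.70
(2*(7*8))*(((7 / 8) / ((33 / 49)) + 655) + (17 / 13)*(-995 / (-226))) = 3594585778 / 48477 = 74150.33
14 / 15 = 0.93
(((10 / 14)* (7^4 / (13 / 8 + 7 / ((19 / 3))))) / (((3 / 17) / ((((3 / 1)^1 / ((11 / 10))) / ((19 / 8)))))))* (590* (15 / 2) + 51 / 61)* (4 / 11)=6578318.06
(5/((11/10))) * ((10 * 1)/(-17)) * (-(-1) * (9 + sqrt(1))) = -5000/187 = -26.74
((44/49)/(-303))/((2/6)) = -44/4949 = -0.01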